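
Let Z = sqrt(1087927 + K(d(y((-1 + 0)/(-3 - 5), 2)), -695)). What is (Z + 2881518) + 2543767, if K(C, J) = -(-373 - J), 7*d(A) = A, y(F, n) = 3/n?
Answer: 5425285 + 3*sqrt(120845) ≈ 5.4263e+6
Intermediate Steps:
d(A) = A/7
K(C, J) = 373 + J
Z = 3*sqrt(120845) (Z = sqrt(1087927 + (373 - 695)) = sqrt(1087927 - 322) = sqrt(1087605) = 3*sqrt(120845) ≈ 1042.9)
(Z + 2881518) + 2543767 = (3*sqrt(120845) + 2881518) + 2543767 = (2881518 + 3*sqrt(120845)) + 2543767 = 5425285 + 3*sqrt(120845)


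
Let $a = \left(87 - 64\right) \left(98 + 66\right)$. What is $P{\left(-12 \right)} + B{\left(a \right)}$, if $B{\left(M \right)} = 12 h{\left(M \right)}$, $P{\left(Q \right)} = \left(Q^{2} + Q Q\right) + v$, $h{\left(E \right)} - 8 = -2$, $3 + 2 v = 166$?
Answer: $\frac{883}{2} \approx 441.5$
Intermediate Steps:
$v = \frac{163}{2}$ ($v = - \frac{3}{2} + \frac{1}{2} \cdot 166 = - \frac{3}{2} + 83 = \frac{163}{2} \approx 81.5$)
$h{\left(E \right)} = 6$ ($h{\left(E \right)} = 8 - 2 = 6$)
$a = 3772$ ($a = 23 \cdot 164 = 3772$)
$P{\left(Q \right)} = \frac{163}{2} + 2 Q^{2}$ ($P{\left(Q \right)} = \left(Q^{2} + Q Q\right) + \frac{163}{2} = \left(Q^{2} + Q^{2}\right) + \frac{163}{2} = 2 Q^{2} + \frac{163}{2} = \frac{163}{2} + 2 Q^{2}$)
$B{\left(M \right)} = 72$ ($B{\left(M \right)} = 12 \cdot 6 = 72$)
$P{\left(-12 \right)} + B{\left(a \right)} = \left(\frac{163}{2} + 2 \left(-12\right)^{2}\right) + 72 = \left(\frac{163}{2} + 2 \cdot 144\right) + 72 = \left(\frac{163}{2} + 288\right) + 72 = \frac{739}{2} + 72 = \frac{883}{2}$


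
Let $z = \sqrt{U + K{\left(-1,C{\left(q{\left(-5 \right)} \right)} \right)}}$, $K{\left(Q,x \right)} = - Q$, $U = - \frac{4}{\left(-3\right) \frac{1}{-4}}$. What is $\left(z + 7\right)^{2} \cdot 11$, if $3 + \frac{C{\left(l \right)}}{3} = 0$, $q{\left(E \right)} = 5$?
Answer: $\frac{1474}{3} + \frac{154 i \sqrt{39}}{3} \approx 491.33 + 320.58 i$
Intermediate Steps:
$C{\left(l \right)} = -9$ ($C{\left(l \right)} = -9 + 3 \cdot 0 = -9 + 0 = -9$)
$U = - \frac{16}{3}$ ($U = - \frac{4}{\left(-3\right) \left(- \frac{1}{4}\right)} = - \frac{4}{\frac{3}{4}} = \left(-4\right) \frac{4}{3} = - \frac{16}{3} \approx -5.3333$)
$z = \frac{i \sqrt{39}}{3}$ ($z = \sqrt{- \frac{16}{3} - -1} = \sqrt{- \frac{16}{3} + 1} = \sqrt{- \frac{13}{3}} = \frac{i \sqrt{39}}{3} \approx 2.0817 i$)
$\left(z + 7\right)^{2} \cdot 11 = \left(\frac{i \sqrt{39}}{3} + 7\right)^{2} \cdot 11 = \left(7 + \frac{i \sqrt{39}}{3}\right)^{2} \cdot 11 = 11 \left(7 + \frac{i \sqrt{39}}{3}\right)^{2}$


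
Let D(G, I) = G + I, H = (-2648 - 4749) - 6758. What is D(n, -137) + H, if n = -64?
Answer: -14356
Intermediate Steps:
H = -14155 (H = -7397 - 6758 = -14155)
D(n, -137) + H = (-64 - 137) - 14155 = -201 - 14155 = -14356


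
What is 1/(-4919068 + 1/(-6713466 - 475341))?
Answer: -7188807/35362230471877 ≈ -2.0329e-7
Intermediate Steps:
1/(-4919068 + 1/(-6713466 - 475341)) = 1/(-4919068 + 1/(-7188807)) = 1/(-4919068 - 1/7188807) = 1/(-35362230471877/7188807) = -7188807/35362230471877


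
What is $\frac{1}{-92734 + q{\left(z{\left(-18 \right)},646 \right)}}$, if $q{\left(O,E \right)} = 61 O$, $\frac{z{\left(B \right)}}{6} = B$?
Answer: $- \frac{1}{99322} \approx -1.0068 \cdot 10^{-5}$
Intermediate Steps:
$z{\left(B \right)} = 6 B$
$\frac{1}{-92734 + q{\left(z{\left(-18 \right)},646 \right)}} = \frac{1}{-92734 + 61 \cdot 6 \left(-18\right)} = \frac{1}{-92734 + 61 \left(-108\right)} = \frac{1}{-92734 - 6588} = \frac{1}{-99322} = - \frac{1}{99322}$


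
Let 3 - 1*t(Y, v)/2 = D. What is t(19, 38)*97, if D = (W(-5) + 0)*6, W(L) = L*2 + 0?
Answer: 12222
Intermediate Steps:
W(L) = 2*L (W(L) = 2*L + 0 = 2*L)
D = -60 (D = (2*(-5) + 0)*6 = (-10 + 0)*6 = -10*6 = -60)
t(Y, v) = 126 (t(Y, v) = 6 - 2*(-60) = 6 + 120 = 126)
t(19, 38)*97 = 126*97 = 12222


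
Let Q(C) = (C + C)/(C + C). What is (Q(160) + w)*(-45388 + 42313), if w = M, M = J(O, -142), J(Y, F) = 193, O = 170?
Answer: -596550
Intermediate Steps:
M = 193
Q(C) = 1 (Q(C) = (2*C)/((2*C)) = (2*C)*(1/(2*C)) = 1)
w = 193
(Q(160) + w)*(-45388 + 42313) = (1 + 193)*(-45388 + 42313) = 194*(-3075) = -596550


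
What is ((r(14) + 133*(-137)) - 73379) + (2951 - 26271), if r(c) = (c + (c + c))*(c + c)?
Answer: -113744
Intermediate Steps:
r(c) = 6*c² (r(c) = (c + 2*c)*(2*c) = (3*c)*(2*c) = 6*c²)
((r(14) + 133*(-137)) - 73379) + (2951 - 26271) = ((6*14² + 133*(-137)) - 73379) + (2951 - 26271) = ((6*196 - 18221) - 73379) - 23320 = ((1176 - 18221) - 73379) - 23320 = (-17045 - 73379) - 23320 = -90424 - 23320 = -113744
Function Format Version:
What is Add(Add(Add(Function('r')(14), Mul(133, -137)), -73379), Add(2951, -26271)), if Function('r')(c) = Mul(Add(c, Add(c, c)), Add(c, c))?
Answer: -113744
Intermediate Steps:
Function('r')(c) = Mul(6, Pow(c, 2)) (Function('r')(c) = Mul(Add(c, Mul(2, c)), Mul(2, c)) = Mul(Mul(3, c), Mul(2, c)) = Mul(6, Pow(c, 2)))
Add(Add(Add(Function('r')(14), Mul(133, -137)), -73379), Add(2951, -26271)) = Add(Add(Add(Mul(6, Pow(14, 2)), Mul(133, -137)), -73379), Add(2951, -26271)) = Add(Add(Add(Mul(6, 196), -18221), -73379), -23320) = Add(Add(Add(1176, -18221), -73379), -23320) = Add(Add(-17045, -73379), -23320) = Add(-90424, -23320) = -113744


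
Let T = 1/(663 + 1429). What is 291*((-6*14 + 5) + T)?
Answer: -48092697/2092 ≈ -22989.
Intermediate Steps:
T = 1/2092 ≈ 0.00047801
291*((-6*14 + 5) + T) = 291*((-6*14 + 5) + 1/2092) = 291*((-84 + 5) + 1/2092) = 291*(-79 + 1/2092) = 291*(-165267/2092) = -48092697/2092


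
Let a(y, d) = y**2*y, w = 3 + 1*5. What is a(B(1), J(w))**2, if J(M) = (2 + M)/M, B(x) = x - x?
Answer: 0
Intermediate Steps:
B(x) = 0
w = 8 (w = 3 + 5 = 8)
a(y, d) = y**3
a(B(1), J(w))**2 = (0**3)**2 = 0**2 = 0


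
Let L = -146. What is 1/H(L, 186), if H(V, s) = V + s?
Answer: 1/40 ≈ 0.025000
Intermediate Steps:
1/H(L, 186) = 1/(-146 + 186) = 1/40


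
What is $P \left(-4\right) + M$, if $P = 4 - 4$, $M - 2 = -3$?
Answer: $-1$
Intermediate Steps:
$M = -1$ ($M = 2 - 3 = -1$)
$P = 0$
$P \left(-4\right) + M = 0 \left(-4\right) - 1 = 0 - 1 = -1$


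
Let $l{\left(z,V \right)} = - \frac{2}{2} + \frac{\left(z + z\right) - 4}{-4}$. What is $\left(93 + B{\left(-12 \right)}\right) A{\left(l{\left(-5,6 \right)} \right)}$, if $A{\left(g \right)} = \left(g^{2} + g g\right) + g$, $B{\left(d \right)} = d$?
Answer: $1215$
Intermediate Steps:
$l{\left(z,V \right)} = - \frac{z}{2}$ ($l{\left(z,V \right)} = \left(-2\right) \frac{1}{2} + \left(2 z - 4\right) \left(- \frac{1}{4}\right) = -1 + \left(-4 + 2 z\right) \left(- \frac{1}{4}\right) = -1 - \left(-1 + \frac{z}{2}\right) = - \frac{z}{2}$)
$A{\left(g \right)} = g + 2 g^{2}$ ($A{\left(g \right)} = \left(g^{2} + g^{2}\right) + g = 2 g^{2} + g = g + 2 g^{2}$)
$\left(93 + B{\left(-12 \right)}\right) A{\left(l{\left(-5,6 \right)} \right)} = \left(93 - 12\right) \left(- \frac{1}{2}\right) \left(-5\right) \left(1 + 2 \left(\left(- \frac{1}{2}\right) \left(-5\right)\right)\right) = 81 \frac{5 \left(1 + 2 \cdot \frac{5}{2}\right)}{2} = 81 \frac{5 \left(1 + 5\right)}{2} = 81 \cdot \frac{5}{2} \cdot 6 = 81 \cdot 15 = 1215$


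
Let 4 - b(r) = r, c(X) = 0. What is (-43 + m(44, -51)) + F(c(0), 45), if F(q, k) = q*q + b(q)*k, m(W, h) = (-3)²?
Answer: 146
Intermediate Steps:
b(r) = 4 - r
m(W, h) = 9
F(q, k) = q² + k*(4 - q) (F(q, k) = q*q + (4 - q)*k = q² + k*(4 - q))
(-43 + m(44, -51)) + F(c(0), 45) = (-43 + 9) + (0² - 1*45*(-4 + 0)) = -34 + (0 - 1*45*(-4)) = -34 + (0 + 180) = -34 + 180 = 146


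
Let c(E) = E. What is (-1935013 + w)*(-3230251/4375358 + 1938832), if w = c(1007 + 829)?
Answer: -16399296830126739085/4375358 ≈ -3.7481e+12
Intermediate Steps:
w = 1836 (w = 1007 + 829 = 1836)
(-1935013 + w)*(-3230251/4375358 + 1938832) = (-1935013 + 1836)*(-3230251/4375358 + 1938832) = -1933177*(-3230251*1/4375358 + 1938832) = -1933177*(-3230251/4375358 + 1938832) = -1933177*8483080871605/4375358 = -16399296830126739085/4375358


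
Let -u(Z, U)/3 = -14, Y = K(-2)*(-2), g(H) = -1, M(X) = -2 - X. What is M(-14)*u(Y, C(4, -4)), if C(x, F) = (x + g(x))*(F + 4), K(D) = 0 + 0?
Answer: 504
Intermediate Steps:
K(D) = 0
Y = 0 (Y = 0*(-2) = 0)
C(x, F) = (-1 + x)*(4 + F) (C(x, F) = (x - 1)*(F + 4) = (-1 + x)*(4 + F))
u(Z, U) = 42 (u(Z, U) = -3*(-14) = 42)
M(-14)*u(Y, C(4, -4)) = (-2 - 1*(-14))*42 = (-2 + 14)*42 = 12*42 = 504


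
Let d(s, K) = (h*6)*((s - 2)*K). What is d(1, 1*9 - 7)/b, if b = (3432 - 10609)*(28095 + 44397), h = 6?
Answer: 6/43356257 ≈ 1.3839e-7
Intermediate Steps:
d(s, K) = 36*K*(-2 + s) (d(s, K) = (6*6)*((s - 2)*K) = 36*((-2 + s)*K) = 36*(K*(-2 + s)) = 36*K*(-2 + s))
b = -520275084 (b = -7177*72492 = -520275084)
d(1, 1*9 - 7)/b = (36*(1*9 - 7)*(-2 + 1))/(-520275084) = (36*(9 - 7)*(-1))*(-1/520275084) = (36*2*(-1))*(-1/520275084) = -72*(-1/520275084) = 6/43356257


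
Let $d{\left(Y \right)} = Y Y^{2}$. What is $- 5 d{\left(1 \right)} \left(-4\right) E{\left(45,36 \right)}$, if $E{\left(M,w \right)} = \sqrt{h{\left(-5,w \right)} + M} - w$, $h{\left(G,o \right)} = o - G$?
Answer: $-720 + 20 \sqrt{86} \approx -534.53$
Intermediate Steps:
$d{\left(Y \right)} = Y^{3}$
$E{\left(M,w \right)} = \sqrt{5 + M + w} - w$ ($E{\left(M,w \right)} = \sqrt{\left(w - -5\right) + M} - w = \sqrt{\left(w + 5\right) + M} - w = \sqrt{\left(5 + w\right) + M} - w = \sqrt{5 + M + w} - w$)
$- 5 d{\left(1 \right)} \left(-4\right) E{\left(45,36 \right)} = - 5 \cdot 1^{3} \left(-4\right) \left(\sqrt{5 + 45 + 36} - 36\right) = \left(-5\right) 1 \left(-4\right) \left(\sqrt{86} - 36\right) = \left(-5\right) \left(-4\right) \left(-36 + \sqrt{86}\right) = 20 \left(-36 + \sqrt{86}\right) = -720 + 20 \sqrt{86}$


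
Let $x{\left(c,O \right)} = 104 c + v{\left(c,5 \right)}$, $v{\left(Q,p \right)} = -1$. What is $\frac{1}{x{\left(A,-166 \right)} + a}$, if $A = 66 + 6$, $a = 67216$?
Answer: $\frac{1}{74703} \approx 1.3386 \cdot 10^{-5}$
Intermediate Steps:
$A = 72$
$x{\left(c,O \right)} = -1 + 104 c$ ($x{\left(c,O \right)} = 104 c - 1 = -1 + 104 c$)
$\frac{1}{x{\left(A,-166 \right)} + a} = \frac{1}{\left(-1 + 104 \cdot 72\right) + 67216} = \frac{1}{\left(-1 + 7488\right) + 67216} = \frac{1}{7487 + 67216} = \frac{1}{74703}$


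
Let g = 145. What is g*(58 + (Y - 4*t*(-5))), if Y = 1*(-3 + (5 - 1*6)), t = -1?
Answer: 4930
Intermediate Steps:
Y = -4 (Y = 1*(-3 + (5 - 6)) = 1*(-3 - 1) = 1*(-4) = -4)
g*(58 + (Y - 4*t*(-5))) = 145*(58 + (-4 - 4*(-1)*(-5))) = 145*(58 + (-4 + 4*(-5))) = 145*(58 + (-4 - 20)) = 145*(58 - 24) = 145*34 = 4930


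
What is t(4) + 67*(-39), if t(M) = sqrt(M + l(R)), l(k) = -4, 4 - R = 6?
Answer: -2613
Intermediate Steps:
R = -2 (R = 4 - 1*6 = 4 - 6 = -2)
t(M) = sqrt(-4 + M) (t(M) = sqrt(M - 4) = sqrt(-4 + M))
t(4) + 67*(-39) = sqrt(-4 + 4) + 67*(-39) = sqrt(0) - 2613 = 0 - 2613 = -2613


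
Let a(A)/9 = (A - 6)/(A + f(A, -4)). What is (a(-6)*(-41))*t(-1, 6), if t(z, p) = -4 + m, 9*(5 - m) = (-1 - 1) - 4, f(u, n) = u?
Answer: -615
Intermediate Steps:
a(A) = 9*(-6 + A)/(2*A) (a(A) = 9*((A - 6)/(A + A)) = 9*((-6 + A)/((2*A))) = 9*((-6 + A)*(1/(2*A))) = 9*((-6 + A)/(2*A)) = 9*(-6 + A)/(2*A))
m = 17/3 (m = 5 - ((-1 - 1) - 4)/9 = 5 - (-2 - 4)/9 = 5 - 1/9*(-6) = 5 + 2/3 = 17/3 ≈ 5.6667)
t(z, p) = 5/3 (t(z, p) = -4 + 17/3 = 5/3)
(a(-6)*(-41))*t(-1, 6) = ((9/2 - 27/(-6))*(-41))*(5/3) = ((9/2 - 27*(-1/6))*(-41))*(5/3) = ((9/2 + 9/2)*(-41))*(5/3) = (9*(-41))*(5/3) = -369*5/3 = -615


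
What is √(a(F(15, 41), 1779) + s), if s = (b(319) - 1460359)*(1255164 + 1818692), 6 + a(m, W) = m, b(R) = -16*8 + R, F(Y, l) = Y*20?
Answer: I*√4488346167514 ≈ 2.1186e+6*I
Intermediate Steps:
F(Y, l) = 20*Y
b(R) = -128 + R
a(m, W) = -6 + m
s = -4488346167808 (s = ((-128 + 319) - 1460359)*(1255164 + 1818692) = (191 - 1460359)*3073856 = -1460168*3073856 = -4488346167808)
√(a(F(15, 41), 1779) + s) = √((-6 + 20*15) - 4488346167808) = √((-6 + 300) - 4488346167808) = √(294 - 4488346167808) = √(-4488346167514) = I*√4488346167514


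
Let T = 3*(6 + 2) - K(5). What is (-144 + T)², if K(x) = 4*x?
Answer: 19600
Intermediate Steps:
T = 4 (T = 3*(6 + 2) - 4*5 = 3*8 - 1*20 = 24 - 20 = 4)
(-144 + T)² = (-144 + 4)² = (-140)² = 19600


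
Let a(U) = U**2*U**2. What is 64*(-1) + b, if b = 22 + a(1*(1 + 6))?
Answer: 2359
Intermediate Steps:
a(U) = U**4
b = 2423 (b = 22 + (1*(1 + 6))**4 = 22 + (1*7)**4 = 22 + 7**4 = 22 + 2401 = 2423)
64*(-1) + b = 64*(-1) + 2423 = -64 + 2423 = 2359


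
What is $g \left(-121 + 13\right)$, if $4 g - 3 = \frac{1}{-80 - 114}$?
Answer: $- \frac{15687}{194} \approx -80.861$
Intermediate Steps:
$g = \frac{581}{776}$ ($g = \frac{3}{4} + \frac{1}{4 \left(-80 - 114\right)} = \frac{3}{4} + \frac{1}{4 \left(-194\right)} = \frac{3}{4} + \frac{1}{4} \left(- \frac{1}{194}\right) = \frac{3}{4} - \frac{1}{776} = \frac{581}{776} \approx 0.74871$)
$g \left(-121 + 13\right) = \frac{581 \left(-121 + 13\right)}{776} = \frac{581}{776} \left(-108\right) = - \frac{15687}{194}$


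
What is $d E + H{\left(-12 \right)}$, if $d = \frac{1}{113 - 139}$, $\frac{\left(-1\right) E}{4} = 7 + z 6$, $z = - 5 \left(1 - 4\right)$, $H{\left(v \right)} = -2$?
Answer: $\frac{168}{13} \approx 12.923$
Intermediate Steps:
$z = 15$ ($z = \left(-5\right) \left(-3\right) = 15$)
$E = -388$ ($E = - 4 \left(7 + 15 \cdot 6\right) = - 4 \left(7 + 90\right) = \left(-4\right) 97 = -388$)
$d = - \frac{1}{26}$ ($d = \frac{1}{-26} = - \frac{1}{26} \approx -0.038462$)
$d E + H{\left(-12 \right)} = \left(- \frac{1}{26}\right) \left(-388\right) - 2 = \frac{194}{13} - 2 = \frac{168}{13}$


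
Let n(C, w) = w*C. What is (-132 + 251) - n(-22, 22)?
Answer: 603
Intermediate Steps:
n(C, w) = C*w
(-132 + 251) - n(-22, 22) = (-132 + 251) - (-22)*22 = 119 - 1*(-484) = 119 + 484 = 603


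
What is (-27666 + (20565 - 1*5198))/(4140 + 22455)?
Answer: -12299/26595 ≈ -0.46246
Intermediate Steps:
(-27666 + (20565 - 1*5198))/(4140 + 22455) = (-27666 + (20565 - 5198))/26595 = (-27666 + 15367)*(1/26595) = -12299*1/26595 = -12299/26595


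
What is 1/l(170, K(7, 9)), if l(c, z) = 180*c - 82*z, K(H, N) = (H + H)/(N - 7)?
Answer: 1/30026 ≈ 3.3304e-5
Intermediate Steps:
K(H, N) = 2*H/(-7 + N) (K(H, N) = (2*H)/(-7 + N) = 2*H/(-7 + N))
l(c, z) = -82*z + 180*c
1/l(170, K(7, 9)) = 1/(-164*7/(-7 + 9) + 180*170) = 1/(-164*7/2 + 30600) = 1/(-82*7 + 30600) = 1/(-574 + 30600) = 1/30026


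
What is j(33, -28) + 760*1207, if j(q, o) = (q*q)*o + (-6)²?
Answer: 886864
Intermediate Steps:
j(q, o) = 36 + o*q² (j(q, o) = q²*o + 36 = o*q² + 36 = 36 + o*q²)
j(33, -28) + 760*1207 = (36 - 28*33²) + 760*1207 = (36 - 28*1089) + 917320 = (36 - 30492) + 917320 = -30456 + 917320 = 886864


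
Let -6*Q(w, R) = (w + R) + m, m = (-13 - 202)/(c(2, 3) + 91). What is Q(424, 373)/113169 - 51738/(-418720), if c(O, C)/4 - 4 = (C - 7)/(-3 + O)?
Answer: 1070033530829/8742739818960 ≈ 0.12239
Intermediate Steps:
c(O, C) = 16 + 4*(-7 + C)/(-3 + O) (c(O, C) = 16 + 4*((C - 7)/(-3 + O)) = 16 + 4*((-7 + C)/(-3 + O)) = 16 + 4*(-7 + C)/(-3 + O))
m = -215/123 (m = (-13 - 202)/(4*(-19 + 3 + 4*2)/(-3 + 2) + 91) = -215/(4*(-19 + 3 + 8)/(-1) + 91) = -215/(4*(-1)*(-8) + 91) = -215/(32 + 91) = -215/123 ≈ -1.7480)
Q(w, R) = 215/738 - R/6 - w/6 (Q(w, R) = -((w + R) - 215/123)/6 = -((R + w) - 215/123)/6 = -(-215/123 + R + w)/6 = 215/738 - R/6 - w/6)
Q(424, 373)/113169 - 51738/(-418720) = (215/738 - 1/6*373 - 1/6*424)/113169 - 51738/(-418720) = (215/738 - 373/6 - 212/3)*(1/113169) - 51738*(-1/418720) = -48908/369*1/113169 + 25869/209360 = -48908/41759361 + 25869/209360 = 1070033530829/8742739818960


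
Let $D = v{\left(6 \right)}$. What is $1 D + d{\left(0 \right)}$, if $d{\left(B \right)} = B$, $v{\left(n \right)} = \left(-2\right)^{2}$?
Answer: $4$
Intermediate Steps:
$v{\left(n \right)} = 4$
$D = 4$
$1 D + d{\left(0 \right)} = 1 \cdot 4 + 0 = 4 + 0 = 4$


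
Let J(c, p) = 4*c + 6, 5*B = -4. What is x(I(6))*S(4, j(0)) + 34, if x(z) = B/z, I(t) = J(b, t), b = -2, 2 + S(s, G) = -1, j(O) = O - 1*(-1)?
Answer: 164/5 ≈ 32.800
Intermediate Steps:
j(O) = 1 + O (j(O) = O + 1 = 1 + O)
B = -⅘ (B = (⅕)*(-4) = -⅘ ≈ -0.80000)
S(s, G) = -3 (S(s, G) = -2 - 1 = -3)
J(c, p) = 6 + 4*c
I(t) = -2 (I(t) = 6 + 4*(-2) = 6 - 8 = -2)
x(z) = -4/(5*z)
x(I(6))*S(4, j(0)) + 34 = -⅘/(-2)*(-3) + 34 = -⅘*(-½)*(-3) + 34 = (⅖)*(-3) + 34 = -6/5 + 34 = 164/5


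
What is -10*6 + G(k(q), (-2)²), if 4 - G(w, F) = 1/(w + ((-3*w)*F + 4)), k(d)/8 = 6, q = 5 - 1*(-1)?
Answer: -29343/524 ≈ -55.998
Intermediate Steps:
q = 6 (q = 5 + 1 = 6)
k(d) = 48 (k(d) = 8*6 = 48)
G(w, F) = 4 - 1/(4 + w - 3*F*w) (G(w, F) = 4 - 1/(w + ((-3*w)*F + 4)) = 4 - 1/(w + (-3*F*w + 4)) = 4 - 1/(w + (4 - 3*F*w)) = 4 - 1/(4 + w - 3*F*w))
-10*6 + G(k(q), (-2)²) = -10*6 + (15 + 4*48 - 12*(-2)²*48)/(4 + 48 - 3*(-2)²*48) = -60 + (15 + 192 - 12*4*48)/(4 + 48 - 3*4*48) = -60 + (15 + 192 - 2304)/(4 + 48 - 576) = -60 - 2097/(-524) = -60 - 1/524*(-2097) = -60 + 2097/524 = -29343/524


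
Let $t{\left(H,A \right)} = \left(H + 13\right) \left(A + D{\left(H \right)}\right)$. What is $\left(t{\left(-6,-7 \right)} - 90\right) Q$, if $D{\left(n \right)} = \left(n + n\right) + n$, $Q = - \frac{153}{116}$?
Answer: $\frac{40545}{116} \approx 349.53$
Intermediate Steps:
$Q = - \frac{153}{116}$ ($Q = \left(-153\right) \frac{1}{116} = - \frac{153}{116} \approx -1.319$)
$D{\left(n \right)} = 3 n$ ($D{\left(n \right)} = 2 n + n = 3 n$)
$t{\left(H,A \right)} = \left(13 + H\right) \left(A + 3 H\right)$ ($t{\left(H,A \right)} = \left(H + 13\right) \left(A + 3 H\right) = \left(13 + H\right) \left(A + 3 H\right)$)
$\left(t{\left(-6,-7 \right)} - 90\right) Q = \left(\left(3 \left(-6\right)^{2} + 13 \left(-7\right) + 39 \left(-6\right) - -42\right) - 90\right) \left(- \frac{153}{116}\right) = \left(\left(3 \cdot 36 - 91 - 234 + 42\right) - 90\right) \left(- \frac{153}{116}\right) = \left(\left(108 - 91 - 234 + 42\right) - 90\right) \left(- \frac{153}{116}\right) = \left(-175 - 90\right) \left(- \frac{153}{116}\right) = \left(-265\right) \left(- \frac{153}{116}\right) = \frac{40545}{116}$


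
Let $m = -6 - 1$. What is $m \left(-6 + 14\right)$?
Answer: $-56$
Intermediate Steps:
$m = -7$ ($m = -6 - 1 = -7$)
$m \left(-6 + 14\right) = - 7 \left(-6 + 14\right) = \left(-7\right) 8 = -56$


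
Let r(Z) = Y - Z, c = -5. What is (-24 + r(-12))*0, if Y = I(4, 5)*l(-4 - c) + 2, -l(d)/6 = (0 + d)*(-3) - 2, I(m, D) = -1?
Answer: 0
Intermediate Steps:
l(d) = 12 + 18*d (l(d) = -6*((0 + d)*(-3) - 2) = -6*(d*(-3) - 2) = -6*(-3*d - 2) = -6*(-2 - 3*d) = 12 + 18*d)
Y = -28 (Y = -(12 + 18*(-4 - 1*(-5))) + 2 = -(12 + 18*(-4 + 5)) + 2 = -(12 + 18*1) + 2 = -(12 + 18) + 2 = -1*30 + 2 = -30 + 2 = -28)
r(Z) = -28 - Z
(-24 + r(-12))*0 = (-24 + (-28 - 1*(-12)))*0 = (-24 + (-28 + 12))*0 = (-24 - 16)*0 = -40*0 = 0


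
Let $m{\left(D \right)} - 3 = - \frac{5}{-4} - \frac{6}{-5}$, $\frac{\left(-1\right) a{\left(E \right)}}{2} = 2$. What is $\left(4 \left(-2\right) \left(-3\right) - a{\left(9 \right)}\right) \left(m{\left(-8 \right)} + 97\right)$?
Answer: $\frac{14343}{5} \approx 2868.6$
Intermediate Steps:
$a{\left(E \right)} = -4$ ($a{\left(E \right)} = \left(-2\right) 2 = -4$)
$m{\left(D \right)} = \frac{109}{20}$ ($m{\left(D \right)} = 3 - \left(- \frac{6}{5} - \frac{5}{4}\right) = 3 - - \frac{49}{20} = 3 + \left(\frac{5}{4} + \frac{6}{5}\right) = 3 + \frac{49}{20} = \frac{109}{20}$)
$\left(4 \left(-2\right) \left(-3\right) - a{\left(9 \right)}\right) \left(m{\left(-8 \right)} + 97\right) = \left(4 \left(-2\right) \left(-3\right) - -4\right) \left(\frac{109}{20} + 97\right) = \left(\left(-8\right) \left(-3\right) + 4\right) \frac{2049}{20} = \left(24 + 4\right) \frac{2049}{20} = 28 \cdot \frac{2049}{20} = \frac{14343}{5}$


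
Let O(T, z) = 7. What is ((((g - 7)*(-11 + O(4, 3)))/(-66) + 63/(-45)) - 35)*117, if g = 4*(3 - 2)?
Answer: -235404/55 ≈ -4280.1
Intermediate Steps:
g = 4 (g = 4*1 = 4)
((((g - 7)*(-11 + O(4, 3)))/(-66) + 63/(-45)) - 35)*117 = ((((4 - 7)*(-11 + 7))/(-66) + 63/(-45)) - 35)*117 = ((-3*(-4)*(-1/66) + 63*(-1/45)) - 35)*117 = ((12*(-1/66) - 7/5) - 35)*117 = ((-2/11 - 7/5) - 35)*117 = (-87/55 - 35)*117 = -2012/55*117 = -235404/55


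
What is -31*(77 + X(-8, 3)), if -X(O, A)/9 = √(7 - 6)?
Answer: -2108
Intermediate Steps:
X(O, A) = -9 (X(O, A) = -9*√(7 - 6) = -9*√1 = -9*1 = -9)
-31*(77 + X(-8, 3)) = -31*(77 - 9) = -31*68 = -2108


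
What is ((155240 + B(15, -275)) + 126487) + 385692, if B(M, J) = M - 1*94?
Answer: 667340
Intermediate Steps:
B(M, J) = -94 + M (B(M, J) = M - 94 = -94 + M)
((155240 + B(15, -275)) + 126487) + 385692 = ((155240 + (-94 + 15)) + 126487) + 385692 = ((155240 - 79) + 126487) + 385692 = (155161 + 126487) + 385692 = 281648 + 385692 = 667340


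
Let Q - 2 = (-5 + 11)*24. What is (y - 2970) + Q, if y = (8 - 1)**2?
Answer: -2775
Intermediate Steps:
y = 49 (y = 7**2 = 49)
Q = 146 (Q = 2 + (-5 + 11)*24 = 2 + 6*24 = 2 + 144 = 146)
(y - 2970) + Q = (49 - 2970) + 146 = -2921 + 146 = -2775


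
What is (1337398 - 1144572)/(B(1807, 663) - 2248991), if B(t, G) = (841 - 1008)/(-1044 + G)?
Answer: -36733353/428432702 ≈ -0.085739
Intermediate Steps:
B(t, G) = -167/(-1044 + G)
(1337398 - 1144572)/(B(1807, 663) - 2248991) = (1337398 - 1144572)/(-167/(-1044 + 663) - 2248991) = 192826/(-167/(-381) - 2248991) = 192826/(-167*(-1/381) - 2248991) = 192826/(167/381 - 2248991) = 192826/(-856865404/381) = 192826*(-381/856865404) = -36733353/428432702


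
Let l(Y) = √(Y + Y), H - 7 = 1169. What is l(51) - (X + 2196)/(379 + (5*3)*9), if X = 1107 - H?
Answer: -2127/514 + √102 ≈ 5.9614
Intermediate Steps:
H = 1176 (H = 7 + 1169 = 1176)
X = -69 (X = 1107 - 1*1176 = 1107 - 1176 = -69)
l(Y) = √2*√Y (l(Y) = √(2*Y) = √2*√Y)
l(51) - (X + 2196)/(379 + (5*3)*9) = √2*√51 - (-69 + 2196)/(379 + (5*3)*9) = √102 - 2127/(379 + 15*9) = √102 - 2127/(379 + 135) = √102 - 2127/514 = -2127/514 + √102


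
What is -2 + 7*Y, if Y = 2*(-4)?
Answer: -58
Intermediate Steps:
Y = -8
-2 + 7*Y = -2 + 7*(-8) = -2 - 56 = -58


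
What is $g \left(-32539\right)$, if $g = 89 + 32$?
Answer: $-3937219$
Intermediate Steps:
$g = 121$
$g \left(-32539\right) = 121 \left(-32539\right) = -3937219$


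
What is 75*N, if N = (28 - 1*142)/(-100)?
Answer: 171/2 ≈ 85.500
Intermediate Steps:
N = 57/50 (N = (28 - 142)*(-1/100) = -114*(-1/100) = 57/50 ≈ 1.1400)
75*N = 75*(57/50) = 171/2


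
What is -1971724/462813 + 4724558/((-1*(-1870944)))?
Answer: -250399720967/144316200912 ≈ -1.7351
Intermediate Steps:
-1971724/462813 + 4724558/((-1*(-1870944))) = -1971724*1/462813 + 4724558/1870944 = -1971724/462813 + 4724558*(1/1870944) = -1971724/462813 + 2362279/935472 = -250399720967/144316200912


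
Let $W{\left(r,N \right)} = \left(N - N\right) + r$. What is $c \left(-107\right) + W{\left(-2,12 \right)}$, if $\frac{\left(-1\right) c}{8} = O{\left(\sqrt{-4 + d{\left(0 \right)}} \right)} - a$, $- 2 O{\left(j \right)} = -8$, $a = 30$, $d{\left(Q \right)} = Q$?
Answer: $-22258$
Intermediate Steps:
$O{\left(j \right)} = 4$ ($O{\left(j \right)} = \left(- \frac{1}{2}\right) \left(-8\right) = 4$)
$W{\left(r,N \right)} = r$ ($W{\left(r,N \right)} = 0 + r = r$)
$c = 208$ ($c = - 8 \left(4 - 30\right) = \left(-8\right) \left(-26\right) = 208$)
$c \left(-107\right) + W{\left(-2,12 \right)} = 208 \left(-107\right) - 2 = -22256 - 2 = -22258$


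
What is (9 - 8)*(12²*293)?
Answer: 42192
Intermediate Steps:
(9 - 8)*(12²*293) = 1*(144*293) = 1*42192 = 42192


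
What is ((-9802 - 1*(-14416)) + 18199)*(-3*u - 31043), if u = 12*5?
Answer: -712290299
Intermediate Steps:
u = 60
((-9802 - 1*(-14416)) + 18199)*(-3*u - 31043) = ((-9802 - 1*(-14416)) + 18199)*(-3*60 - 31043) = ((-9802 + 14416) + 18199)*(-180 - 31043) = (4614 + 18199)*(-31223) = 22813*(-31223) = -712290299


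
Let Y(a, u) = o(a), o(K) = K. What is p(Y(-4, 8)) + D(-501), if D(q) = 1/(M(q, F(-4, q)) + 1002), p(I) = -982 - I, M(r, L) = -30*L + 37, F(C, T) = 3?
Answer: -928121/949 ≈ -978.00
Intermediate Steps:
Y(a, u) = a
M(r, L) = 37 - 30*L
D(q) = 1/949 (D(q) = 1/((37 - 30*3) + 1002) = 1/((37 - 90) + 1002) = 1/(-53 + 1002) = 1/949)
p(Y(-4, 8)) + D(-501) = (-982 - 1*(-4)) + 1/949 = (-982 + 4) + 1/949 = -978 + 1/949 = -928121/949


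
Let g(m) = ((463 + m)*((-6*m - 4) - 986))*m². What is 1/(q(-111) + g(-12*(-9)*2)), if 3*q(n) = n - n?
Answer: -1/72419163264 ≈ -1.3808e-11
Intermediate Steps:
q(n) = 0 (q(n) = (n - n)/3 = (⅓)*0 = 0)
g(m) = m²*(-990 - 6*m)*(463 + m) (g(m) = ((463 + m)*((-4 - 6*m) - 986))*m² = ((463 + m)*(-990 - 6*m))*m² = ((-990 - 6*m)*(463 + m))*m² = m²*(-990 - 6*m)*(463 + m))
1/(q(-111) + g(-12*(-9)*2)) = 1/(0 + 6*(-12*(-9)*2)²*(-76395 - (-12*(-9)*2)² - 628*(-12*(-9))*2)) = 1/(0 + 6*(108*2)²*(-76395 - (108*2)² - 67824*2)) = 1/(0 + 6*216²*(-76395 - 1*216² - 628*216)) = 1/(0 + 6*46656*(-76395 - 1*46656 - 135648)) = 1/(0 + 6*46656*(-76395 - 46656 - 135648)) = 1/(0 + 6*46656*(-258699)) = 1/(0 - 72419163264) = 1/(-72419163264) = -1/72419163264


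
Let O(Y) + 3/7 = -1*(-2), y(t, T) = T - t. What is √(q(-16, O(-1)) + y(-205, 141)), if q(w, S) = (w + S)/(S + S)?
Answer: √165242/22 ≈ 18.477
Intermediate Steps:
O(Y) = 11/7 (O(Y) = -3/7 - 1*(-2) = -3/7 + 2 = 11/7)
q(w, S) = (S + w)/(2*S) (q(w, S) = (S + w)/((2*S)) = (S + w)*(1/(2*S)) = (S + w)/(2*S))
√(q(-16, O(-1)) + y(-205, 141)) = √((11/7 - 16)/(2*(11/7)) + (141 - 1*(-205))) = √((½)*(7/11)*(-101/7) + (141 + 205)) = √(-101/22 + 346) = √(7511/22) = √165242/22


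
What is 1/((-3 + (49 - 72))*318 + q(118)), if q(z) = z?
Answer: -1/8150 ≈ -0.00012270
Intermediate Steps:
1/((-3 + (49 - 72))*318 + q(118)) = 1/((-3 + (49 - 72))*318 + 118) = 1/((-3 - 23)*318 + 118) = 1/(-26*318 + 118) = 1/(-8268 + 118) = 1/(-8150) = -1/8150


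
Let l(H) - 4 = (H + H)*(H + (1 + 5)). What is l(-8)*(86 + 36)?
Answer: 4392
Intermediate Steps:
l(H) = 4 + 2*H*(6 + H) (l(H) = 4 + (H + H)*(H + (1 + 5)) = 4 + (2*H)*(H + 6) = 4 + (2*H)*(6 + H) = 4 + 2*H*(6 + H))
l(-8)*(86 + 36) = (4 + 2*(-8)² + 12*(-8))*(86 + 36) = (4 + 2*64 - 96)*122 = (4 + 128 - 96)*122 = 36*122 = 4392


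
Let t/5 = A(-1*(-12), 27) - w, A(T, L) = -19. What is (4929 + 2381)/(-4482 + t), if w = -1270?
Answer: 7310/1773 ≈ 4.1230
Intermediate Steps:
t = 6255 (t = 5*(-19 - 1*(-1270)) = 5*(-19 + 1270) = 5*1251 = 6255)
(4929 + 2381)/(-4482 + t) = (4929 + 2381)/(-4482 + 6255) = 7310/1773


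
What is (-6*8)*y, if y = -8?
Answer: 384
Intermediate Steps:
(-6*8)*y = -6*8*(-8) = -48*(-8) = 384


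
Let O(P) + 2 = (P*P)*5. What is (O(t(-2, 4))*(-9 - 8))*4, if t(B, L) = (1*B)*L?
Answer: -21624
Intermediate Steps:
t(B, L) = B*L
O(P) = -2 + 5*P**2 (O(P) = -2 + (P*P)*5 = -2 + P**2*5 = -2 + 5*P**2)
(O(t(-2, 4))*(-9 - 8))*4 = ((-2 + 5*(-2*4)**2)*(-9 - 8))*4 = ((-2 + 5*(-8)**2)*(-17))*4 = ((-2 + 5*64)*(-17))*4 = ((-2 + 320)*(-17))*4 = (318*(-17))*4 = -5406*4 = -21624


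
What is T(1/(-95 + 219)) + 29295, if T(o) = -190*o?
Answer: 1816195/62 ≈ 29293.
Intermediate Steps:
T(1/(-95 + 219)) + 29295 = -190/(-95 + 219) + 29295 = -190/124 + 29295 = -190*1/124 + 29295 = -95/62 + 29295 = 1816195/62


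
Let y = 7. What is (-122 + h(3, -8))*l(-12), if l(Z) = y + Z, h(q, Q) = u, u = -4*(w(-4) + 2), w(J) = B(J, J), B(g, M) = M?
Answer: 570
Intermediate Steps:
w(J) = J
u = 8 (u = -4*(-4 + 2) = -4*(-2) = 8)
h(q, Q) = 8
l(Z) = 7 + Z
(-122 + h(3, -8))*l(-12) = (-122 + 8)*(7 - 12) = -114*(-5) = 570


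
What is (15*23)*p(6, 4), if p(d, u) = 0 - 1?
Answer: -345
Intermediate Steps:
p(d, u) = -1
(15*23)*p(6, 4) = (15*23)*(-1) = 345*(-1) = -345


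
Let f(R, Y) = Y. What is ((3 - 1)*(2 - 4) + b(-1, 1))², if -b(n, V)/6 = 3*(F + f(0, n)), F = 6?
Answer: 8836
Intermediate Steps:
b(n, V) = -108 - 18*n (b(n, V) = -18*(6 + n) = -6*(18 + 3*n) = -108 - 18*n)
((3 - 1)*(2 - 4) + b(-1, 1))² = ((3 - 1)*(2 - 4) + (-108 - 18*(-1)))² = (2*(-2) + (-108 + 18))² = (-4 - 90)² = (-94)² = 8836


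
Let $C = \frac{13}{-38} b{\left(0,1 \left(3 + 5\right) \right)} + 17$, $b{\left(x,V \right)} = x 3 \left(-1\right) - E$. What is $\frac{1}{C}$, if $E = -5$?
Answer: $\frac{38}{581} \approx 0.065404$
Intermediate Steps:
$b{\left(x,V \right)} = 5 - 3 x$ ($b{\left(x,V \right)} = x 3 \left(-1\right) - -5 = 3 x \left(-1\right) + 5 = - 3 x + 5 = 5 - 3 x$)
$C = \frac{581}{38}$ ($C = \frac{13}{-38} \left(5 - 0\right) + 17 = 13 \left(- \frac{1}{38}\right) \left(5 + 0\right) + 17 = \left(- \frac{13}{38}\right) 5 + 17 = - \frac{65}{38} + 17 = \frac{581}{38} \approx 15.289$)
$\frac{1}{C} = \frac{1}{\frac{581}{38}} = \frac{38}{581}$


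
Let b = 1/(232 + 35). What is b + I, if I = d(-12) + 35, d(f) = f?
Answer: 6142/267 ≈ 23.004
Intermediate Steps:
b = 1/267 ≈ 0.0037453
I = 23 (I = -12 + 35 = 23)
b + I = 1/267 + 23 = 6142/267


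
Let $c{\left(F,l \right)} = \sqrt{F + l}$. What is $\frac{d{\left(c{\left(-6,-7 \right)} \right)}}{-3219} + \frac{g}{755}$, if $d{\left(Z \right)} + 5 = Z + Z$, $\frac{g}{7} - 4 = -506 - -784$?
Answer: $\frac{6358081}{2430345} - \frac{2 i \sqrt{13}}{3219} \approx 2.6161 - 0.0022402 i$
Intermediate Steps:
$g = 1974$ ($g = 28 + 7 \left(-506 - -784\right) = 28 + 7 \left(-506 + 784\right) = 28 + 7 \cdot 278 = 28 + 1946 = 1974$)
$d{\left(Z \right)} = -5 + 2 Z$ ($d{\left(Z \right)} = -5 + \left(Z + Z\right) = -5 + 2 Z$)
$\frac{d{\left(c{\left(-6,-7 \right)} \right)}}{-3219} + \frac{g}{755} = \frac{-5 + 2 \sqrt{-6 - 7}}{-3219} + \frac{1974}{755} = \left(-5 + 2 \sqrt{-13}\right) \left(- \frac{1}{3219}\right) + 1974 \cdot \frac{1}{755} = \left(-5 + 2 i \sqrt{13}\right) \left(- \frac{1}{3219}\right) + \frac{1974}{755} = \left(\frac{5}{3219} - \frac{2 i \sqrt{13}}{3219}\right) + \frac{1974}{755} = \frac{6358081}{2430345} - \frac{2 i \sqrt{13}}{3219}$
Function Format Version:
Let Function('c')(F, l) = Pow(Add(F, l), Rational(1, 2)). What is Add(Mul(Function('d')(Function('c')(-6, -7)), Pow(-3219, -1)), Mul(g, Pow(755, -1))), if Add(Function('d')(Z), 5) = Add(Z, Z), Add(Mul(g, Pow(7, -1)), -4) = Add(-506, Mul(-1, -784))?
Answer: Add(Rational(6358081, 2430345), Mul(Rational(-2, 3219), I, Pow(13, Rational(1, 2)))) ≈ Add(2.6161, Mul(-0.0022402, I))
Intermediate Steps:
g = 1974 (g = Add(28, Mul(7, Add(-506, Mul(-1, -784)))) = Add(28, Mul(7, Add(-506, 784))) = Add(28, Mul(7, 278)) = Add(28, 1946) = 1974)
Function('d')(Z) = Add(-5, Mul(2, Z)) (Function('d')(Z) = Add(-5, Add(Z, Z)) = Add(-5, Mul(2, Z)))
Add(Mul(Function('d')(Function('c')(-6, -7)), Pow(-3219, -1)), Mul(g, Pow(755, -1))) = Add(Mul(Add(-5, Mul(2, Pow(Add(-6, -7), Rational(1, 2)))), Pow(-3219, -1)), Mul(1974, Pow(755, -1))) = Add(Mul(Add(-5, Mul(2, Pow(-13, Rational(1, 2)))), Rational(-1, 3219)), Mul(1974, Rational(1, 755))) = Add(Mul(Add(-5, Mul(2, Mul(I, Pow(13, Rational(1, 2))))), Rational(-1, 3219)), Rational(1974, 755)) = Add(Mul(Add(-5, Mul(2, I, Pow(13, Rational(1, 2)))), Rational(-1, 3219)), Rational(1974, 755)) = Add(Add(Rational(5, 3219), Mul(Rational(-2, 3219), I, Pow(13, Rational(1, 2)))), Rational(1974, 755)) = Add(Rational(6358081, 2430345), Mul(Rational(-2, 3219), I, Pow(13, Rational(1, 2))))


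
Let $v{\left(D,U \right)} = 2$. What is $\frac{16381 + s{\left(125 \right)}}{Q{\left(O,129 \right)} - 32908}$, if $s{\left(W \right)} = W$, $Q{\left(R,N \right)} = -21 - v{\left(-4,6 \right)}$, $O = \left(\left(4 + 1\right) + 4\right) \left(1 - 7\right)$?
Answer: $- \frac{1834}{3659} \approx -0.50123$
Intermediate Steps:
$O = -54$ ($O = \left(5 + 4\right) \left(-6\right) = 9 \left(-6\right) = -54$)
$Q{\left(R,N \right)} = -23$ ($Q{\left(R,N \right)} = -21 - 2 = -23$)
$\frac{16381 + s{\left(125 \right)}}{Q{\left(O,129 \right)} - 32908} = \frac{16381 + 125}{-23 - 32908} = \frac{16506}{-32931} = 16506 \left(- \frac{1}{32931}\right) = - \frac{1834}{3659}$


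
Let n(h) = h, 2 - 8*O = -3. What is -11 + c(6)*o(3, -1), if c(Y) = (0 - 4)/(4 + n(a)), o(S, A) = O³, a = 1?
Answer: -1433/128 ≈ -11.195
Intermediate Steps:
O = 5/8 (O = ¼ - ⅛*(-3) = ¼ + 3/8 = 5/8 ≈ 0.62500)
o(S, A) = 125/512 (o(S, A) = (5/8)³ = 125/512)
c(Y) = -⅘ (c(Y) = (0 - 4)/(4 + 1) = -4/5 = -4*⅕ = -⅘)
-11 + c(6)*o(3, -1) = -11 - ⅘*125/512 = -11 - 25/128 = -1433/128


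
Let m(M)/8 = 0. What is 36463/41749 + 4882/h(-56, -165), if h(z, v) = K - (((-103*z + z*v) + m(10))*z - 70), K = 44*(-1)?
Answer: 15425011040/17544474513 ≈ 0.87920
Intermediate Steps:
m(M) = 0 (m(M) = 8*0 = 0)
K = -44
h(z, v) = 26 - z*(-103*z + v*z) (h(z, v) = -44 - (((-103*z + z*v) + 0)*z - 70) = -44 - (((-103*z + v*z) + 0)*z - 70) = -44 - ((-103*z + v*z)*z - 70) = -44 - (z*(-103*z + v*z) - 70) = -44 - (-70 + z*(-103*z + v*z)) = -44 + (70 - z*(-103*z + v*z)) = 26 - z*(-103*z + v*z))
36463/41749 + 4882/h(-56, -165) = 36463/41749 + 4882/(26 + 103*(-56)² - 1*(-165)*(-56)²) = 36463*(1/41749) + 4882/(26 + 103*3136 - 1*(-165)*3136) = 36463/41749 + 4882/(26 + 323008 + 517440) = 36463/41749 + 4882/840474 = 36463/41749 + 4882*(1/840474) = 36463/41749 + 2441/420237 = 15425011040/17544474513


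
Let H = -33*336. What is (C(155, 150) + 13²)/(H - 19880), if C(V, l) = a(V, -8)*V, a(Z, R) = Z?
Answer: -12097/15484 ≈ -0.78126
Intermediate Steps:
H = -11088
C(V, l) = V² (C(V, l) = V*V = V²)
(C(155, 150) + 13²)/(H - 19880) = (155² + 13²)/(-11088 - 19880) = (24025 + 169)/(-30968) = 24194*(-1/30968) = -12097/15484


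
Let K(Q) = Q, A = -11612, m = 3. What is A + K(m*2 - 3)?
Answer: -11609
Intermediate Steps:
A + K(m*2 - 3) = -11612 + (3*2 - 3) = -11612 + (6 - 3) = -11612 + 3 = -11609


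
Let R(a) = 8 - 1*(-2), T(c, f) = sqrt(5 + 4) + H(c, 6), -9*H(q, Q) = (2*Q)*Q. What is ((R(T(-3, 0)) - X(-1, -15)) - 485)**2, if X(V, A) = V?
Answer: 224676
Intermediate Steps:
H(q, Q) = -2*Q**2/9 (H(q, Q) = -2*Q*Q/9 = -2*Q**2/9)
T(c, f) = -5 (T(c, f) = sqrt(5 + 4) - 2/9*6**2 = sqrt(9) - 2/9*36 = 3 - 8 = -5)
R(a) = 10 (R(a) = 8 + 2 = 10)
((R(T(-3, 0)) - X(-1, -15)) - 485)**2 = ((10 - 1*(-1)) - 485)**2 = ((10 + 1) - 485)**2 = (11 - 485)**2 = (-474)**2 = 224676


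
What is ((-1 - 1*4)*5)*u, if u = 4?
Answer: -100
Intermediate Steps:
((-1 - 1*4)*5)*u = ((-1 - 1*4)*5)*4 = ((-1 - 4)*5)*4 = -5*5*4 = -25*4 = -100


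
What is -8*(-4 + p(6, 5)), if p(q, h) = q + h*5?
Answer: -216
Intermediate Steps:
p(q, h) = q + 5*h
-8*(-4 + p(6, 5)) = -8*(-4 + (6 + 5*5)) = -8*(-4 + (6 + 25)) = -8*(-4 + 31) = -8*27 = -216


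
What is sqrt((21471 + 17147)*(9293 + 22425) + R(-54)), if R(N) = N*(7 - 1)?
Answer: 10*sqrt(12248854) ≈ 34998.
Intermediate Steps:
R(N) = 6*N (R(N) = N*6 = 6*N)
sqrt((21471 + 17147)*(9293 + 22425) + R(-54)) = sqrt((21471 + 17147)*(9293 + 22425) + 6*(-54)) = sqrt(38618*31718 - 324) = sqrt(1224885724 - 324) = sqrt(1224885400) = 10*sqrt(12248854)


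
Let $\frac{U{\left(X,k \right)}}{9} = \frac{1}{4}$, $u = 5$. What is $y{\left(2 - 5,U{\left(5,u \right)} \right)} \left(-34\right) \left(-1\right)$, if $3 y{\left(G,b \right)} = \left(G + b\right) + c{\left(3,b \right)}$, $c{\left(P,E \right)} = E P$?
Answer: $68$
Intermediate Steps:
$U{\left(X,k \right)} = \frac{9}{4}$
$y{\left(G,b \right)} = \frac{G}{3} + \frac{4 b}{3}$ ($y{\left(G,b \right)} = \frac{\left(G + b\right) + b 3}{3} = \frac{\left(G + b\right) + 3 b}{3} = \frac{G + 4 b}{3} = \frac{G}{3} + \frac{4 b}{3}$)
$y{\left(2 - 5,U{\left(5,u \right)} \right)} \left(-34\right) \left(-1\right) = \left(\frac{2 - 5}{3} + \frac{4}{3} \cdot \frac{9}{4}\right) \left(-34\right) \left(-1\right) = \left(\frac{2 - 5}{3} + 3\right) \left(-34\right) \left(-1\right) = \left(\frac{1}{3} \left(-3\right) + 3\right) \left(-34\right) \left(-1\right) = \left(-1 + 3\right) \left(-34\right) \left(-1\right) = 2 \left(-34\right) \left(-1\right) = \left(-68\right) \left(-1\right) = 68$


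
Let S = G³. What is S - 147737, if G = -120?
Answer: -1875737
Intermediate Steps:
S = -1728000 (S = (-120)³ = -1728000)
S - 147737 = -1728000 - 147737 = -1875737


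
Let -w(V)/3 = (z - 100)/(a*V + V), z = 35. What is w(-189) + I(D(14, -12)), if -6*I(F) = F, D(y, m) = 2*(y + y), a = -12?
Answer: -6403/693 ≈ -9.2395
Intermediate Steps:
D(y, m) = 4*y (D(y, m) = 2*(2*y) = 4*y)
I(F) = -F/6
w(V) = -195/(11*V) (w(V) = -3*(35 - 100)/(-12*V + V) = -(-195)/((-11*V)) = -(-195)*(-1/(11*V)) = -195/(11*V))
w(-189) + I(D(14, -12)) = -195/11/(-189) - 2*14/3 = -195/11*(-1/189) - ⅙*56 = 65/693 - 28/3 = -6403/693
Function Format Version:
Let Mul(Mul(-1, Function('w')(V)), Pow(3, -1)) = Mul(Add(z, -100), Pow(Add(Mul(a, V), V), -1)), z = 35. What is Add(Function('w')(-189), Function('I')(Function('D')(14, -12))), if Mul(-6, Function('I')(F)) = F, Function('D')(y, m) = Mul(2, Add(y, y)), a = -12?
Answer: Rational(-6403, 693) ≈ -9.2395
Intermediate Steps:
Function('D')(y, m) = Mul(4, y) (Function('D')(y, m) = Mul(2, Mul(2, y)) = Mul(4, y))
Function('I')(F) = Mul(Rational(-1, 6), F)
Function('w')(V) = Mul(Rational(-195, 11), Pow(V, -1)) (Function('w')(V) = Mul(-3, Mul(Add(35, -100), Pow(Add(Mul(-12, V), V), -1))) = Mul(-3, Mul(-65, Pow(Mul(-11, V), -1))) = Mul(-3, Mul(-65, Mul(Rational(-1, 11), Pow(V, -1)))) = Mul(-3, Mul(Rational(65, 11), Pow(V, -1))) = Mul(Rational(-195, 11), Pow(V, -1)))
Add(Function('w')(-189), Function('I')(Function('D')(14, -12))) = Add(Mul(Rational(-195, 11), Pow(-189, -1)), Mul(Rational(-1, 6), Mul(4, 14))) = Add(Mul(Rational(-195, 11), Rational(-1, 189)), Mul(Rational(-1, 6), 56)) = Add(Rational(65, 693), Rational(-28, 3)) = Rational(-6403, 693)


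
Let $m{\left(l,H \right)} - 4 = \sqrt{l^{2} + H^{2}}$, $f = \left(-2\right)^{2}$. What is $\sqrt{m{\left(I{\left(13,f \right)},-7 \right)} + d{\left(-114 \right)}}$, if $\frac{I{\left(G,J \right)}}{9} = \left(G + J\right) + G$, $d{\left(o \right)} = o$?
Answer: $\sqrt{-110 + \sqrt{72949}} \approx 12.653$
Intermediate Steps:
$f = 4$
$I{\left(G,J \right)} = 9 J + 18 G$ ($I{\left(G,J \right)} = 9 \left(\left(G + J\right) + G\right) = 9 \left(J + 2 G\right) = 9 J + 18 G$)
$m{\left(l,H \right)} = 4 + \sqrt{H^{2} + l^{2}}$ ($m{\left(l,H \right)} = 4 + \sqrt{l^{2} + H^{2}} = 4 + \sqrt{H^{2} + l^{2}}$)
$\sqrt{m{\left(I{\left(13,f \right)},-7 \right)} + d{\left(-114 \right)}} = \sqrt{\left(4 + \sqrt{\left(-7\right)^{2} + \left(9 \cdot 4 + 18 \cdot 13\right)^{2}}\right) - 114} = \sqrt{\left(4 + \sqrt{49 + \left(36 + 234\right)^{2}}\right) - 114} = \sqrt{\left(4 + \sqrt{49 + 270^{2}}\right) - 114} = \sqrt{\left(4 + \sqrt{49 + 72900}\right) - 114} = \sqrt{\left(4 + \sqrt{72949}\right) - 114} = \sqrt{-110 + \sqrt{72949}}$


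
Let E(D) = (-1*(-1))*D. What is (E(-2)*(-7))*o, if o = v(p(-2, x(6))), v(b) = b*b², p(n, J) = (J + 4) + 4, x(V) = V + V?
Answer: 112000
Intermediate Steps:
x(V) = 2*V
E(D) = D (E(D) = 1*D = D)
p(n, J) = 8 + J (p(n, J) = (4 + J) + 4 = 8 + J)
v(b) = b³
o = 8000 (o = (8 + 2*6)³ = (8 + 12)³ = 20³ = 8000)
(E(-2)*(-7))*o = -2*(-7)*8000 = 14*8000 = 112000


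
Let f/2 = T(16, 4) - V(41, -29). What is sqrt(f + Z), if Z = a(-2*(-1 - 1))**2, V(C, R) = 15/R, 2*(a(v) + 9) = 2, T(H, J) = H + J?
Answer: sqrt(88334)/29 ≈ 10.249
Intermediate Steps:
a(v) = -8 (a(v) = -9 + (1/2)*2 = -9 + 1 = -8)
Z = 64 (Z = (-8)**2 = 64)
f = 1190/29 (f = 2*((16 + 4) - 15/(-29)) = 2*(20 - 15*(-1)/29) = 2*(20 - 1*(-15/29)) = 2*(20 + 15/29) = 2*(595/29) = 1190/29 ≈ 41.034)
sqrt(f + Z) = sqrt(1190/29 + 64) = sqrt(3046/29) = sqrt(88334)/29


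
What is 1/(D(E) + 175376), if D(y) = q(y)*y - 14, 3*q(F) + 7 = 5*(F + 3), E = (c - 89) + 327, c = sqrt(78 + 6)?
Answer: 1217445/329132121602 - 3582*sqrt(21)/164566060801 ≈ 3.5992e-6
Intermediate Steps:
c = 2*sqrt(21) (c = sqrt(84) = 2*sqrt(21) ≈ 9.1651)
E = 238 + 2*sqrt(21) (E = (2*sqrt(21) - 89) + 327 = (-89 + 2*sqrt(21)) + 327 = 238 + 2*sqrt(21) ≈ 247.17)
q(F) = 8/3 + 5*F/3 (q(F) = -7/3 + (5*(F + 3))/3 = -7/3 + (5*(3 + F))/3 = -7/3 + (15 + 5*F)/3 = -7/3 + (5 + 5*F/3) = 8/3 + 5*F/3)
D(y) = -14 + y*(8/3 + 5*y/3) (D(y) = (8/3 + 5*y/3)*y - 14 = y*(8/3 + 5*y/3) - 14 = -14 + y*(8/3 + 5*y/3))
1/(D(E) + 175376) = 1/((-14 + (238 + 2*sqrt(21))*(8 + 5*(238 + 2*sqrt(21)))/3) + 175376) = 1/((-14 + (238 + 2*sqrt(21))*(8 + (1190 + 10*sqrt(21)))/3) + 175376) = 1/((-14 + (238 + 2*sqrt(21))*(1198 + 10*sqrt(21))/3) + 175376) = 1/(175362 + (238 + 2*sqrt(21))*(1198 + 10*sqrt(21))/3)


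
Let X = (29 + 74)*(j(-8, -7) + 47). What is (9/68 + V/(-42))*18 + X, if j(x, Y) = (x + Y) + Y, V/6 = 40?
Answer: 588937/238 ≈ 2474.5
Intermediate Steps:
V = 240 (V = 6*40 = 240)
j(x, Y) = x + 2*Y (j(x, Y) = (Y + x) + Y = x + 2*Y)
X = 2575 (X = (29 + 74)*((-8 + 2*(-7)) + 47) = 103*((-8 - 14) + 47) = 103*(-22 + 47) = 103*25 = 2575)
(9/68 + V/(-42))*18 + X = (9/68 + 240/(-42))*18 + 2575 = (9*(1/68) + 240*(-1/42))*18 + 2575 = (9/68 - 40/7)*18 + 2575 = -2657/476*18 + 2575 = -23913/238 + 2575 = 588937/238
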